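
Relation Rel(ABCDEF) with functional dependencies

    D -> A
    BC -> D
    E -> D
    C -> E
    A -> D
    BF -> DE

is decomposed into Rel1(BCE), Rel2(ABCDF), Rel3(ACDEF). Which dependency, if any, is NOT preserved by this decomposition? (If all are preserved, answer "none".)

Check BF → DE: no single fragment contains all of {BDEF}, and the restricted closure of {BF} across the fragments never reaches {DE}.
D → A is preserved.
BC → D is preserved.
E → D is preserved.
C → E is preserved.
A → D is preserved.

BF -> DE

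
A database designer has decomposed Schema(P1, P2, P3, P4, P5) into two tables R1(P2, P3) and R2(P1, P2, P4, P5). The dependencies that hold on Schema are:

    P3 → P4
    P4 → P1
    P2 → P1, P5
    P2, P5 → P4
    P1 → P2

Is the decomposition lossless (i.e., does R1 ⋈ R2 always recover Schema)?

Common attributes: R1 ∩ R2 = {P2}.
Closure of {P2}: P2 → P1, P5 applies, adding P1, P5; P2, P5 → P4 applies, adding P4. So (P2)⁺ = {P1, P2, P4, P5}.
This closure contains every attribute of R2, so R1 ∩ R2 → R2. The join is lossless.

Yes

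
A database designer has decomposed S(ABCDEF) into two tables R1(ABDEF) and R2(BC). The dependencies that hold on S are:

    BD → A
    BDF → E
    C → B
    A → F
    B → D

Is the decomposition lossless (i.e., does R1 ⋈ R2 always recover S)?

Yes

Common attributes: R1 ∩ R2 = {B}.
Closure of {B}: B → D applies, adding D; BD → A applies, adding A; A → F applies, adding F; BDF → E applies, adding E. So (B)⁺ = {ABDEF}.
This closure contains every attribute of R1, so R1 ∩ R2 → R1. The join is lossless.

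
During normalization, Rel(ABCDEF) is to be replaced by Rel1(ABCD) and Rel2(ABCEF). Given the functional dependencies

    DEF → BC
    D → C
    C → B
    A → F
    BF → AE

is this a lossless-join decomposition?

Yes

Common attributes: Rel1 ∩ Rel2 = {ABC}.
Closure of {ABC}: A → F applies, adding F; BF → AE applies, adding E. So (ABC)⁺ = {ABCEF}.
This closure contains every attribute of Rel2, so Rel1 ∩ Rel2 → Rel2. The join is lossless.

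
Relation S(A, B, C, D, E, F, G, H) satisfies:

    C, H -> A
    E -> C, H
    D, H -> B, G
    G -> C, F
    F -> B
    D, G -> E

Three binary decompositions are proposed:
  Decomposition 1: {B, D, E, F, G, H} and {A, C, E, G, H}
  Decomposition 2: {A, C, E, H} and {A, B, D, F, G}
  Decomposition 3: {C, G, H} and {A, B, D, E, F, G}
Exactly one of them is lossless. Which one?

Decomposition 1: common = {E, G, H}, closure = {A, B, C, E, F, G, H} → lossless.
Decomposition 2: common = {A}, closure = {A} → lossy.
Decomposition 3: common = {G}, closure = {B, C, F, G} → lossy.

Decomposition 1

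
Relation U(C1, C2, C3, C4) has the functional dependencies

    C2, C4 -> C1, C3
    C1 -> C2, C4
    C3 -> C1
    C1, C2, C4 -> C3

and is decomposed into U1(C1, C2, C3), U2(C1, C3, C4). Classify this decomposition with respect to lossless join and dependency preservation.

lossless but not dependency-preserving

Lossless test: (C1, C3)⁺ = {C1, C2, C3, C4}, which contains all of one fragment — lossless.
Dependency preservation: the restricted closure of {C2, C4} across the fragments never reaches {C1, C3}, so C2, C4 → C1, C3 cannot be enforced without a join — not preserved.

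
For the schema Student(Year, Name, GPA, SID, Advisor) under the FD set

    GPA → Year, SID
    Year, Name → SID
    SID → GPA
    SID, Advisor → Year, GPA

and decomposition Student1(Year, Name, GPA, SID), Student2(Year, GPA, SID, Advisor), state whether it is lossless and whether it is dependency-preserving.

Lossless test: (Year, GPA, SID)⁺ = {Year, GPA, SID}, which is a superkey of neither fragment — lossy.
Dependency preservation: every FD's attributes lie within a single fragment, so each can be enforced locally — preserved.

lossy but dependency-preserving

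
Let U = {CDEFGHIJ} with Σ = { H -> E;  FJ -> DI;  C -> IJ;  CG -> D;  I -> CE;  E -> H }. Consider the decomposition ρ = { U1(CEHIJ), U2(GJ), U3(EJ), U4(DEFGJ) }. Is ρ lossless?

No

Chase test. Columns are CDEFGHIJ; row i has aⱼ where attribute j ∈ Ui, else bᵢⱼ.
Initial tableau (one row per fragment):
  row 1: a1 b12 a3 b14 b15 a6 a7 a8
  row 2: b21 b22 b23 b24 a5 b26 b27 a8
  row 3: b31 b32 a3 b34 b35 b36 b37 a8
  row 4: b41 a2 a3 a4 a5 b46 b47 a8
Rows 1 and 3 agree on E; apply E→H and equate their H entries.
Rows 1 and 4 agree on E; apply E→H and equate their H entries.
No row becomes fully distinguished — the join is lossy.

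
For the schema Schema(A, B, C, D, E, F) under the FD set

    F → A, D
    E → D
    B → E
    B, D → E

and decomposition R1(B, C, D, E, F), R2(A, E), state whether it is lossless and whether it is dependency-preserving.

Lossless test: (E)⁺ = {D, E}, which is a superkey of neither fragment — lossy.
Dependency preservation: the restricted closure of {F} across the fragments never reaches {A, D}, so F → A, D cannot be enforced without a join — not preserved.

lossy and not dependency-preserving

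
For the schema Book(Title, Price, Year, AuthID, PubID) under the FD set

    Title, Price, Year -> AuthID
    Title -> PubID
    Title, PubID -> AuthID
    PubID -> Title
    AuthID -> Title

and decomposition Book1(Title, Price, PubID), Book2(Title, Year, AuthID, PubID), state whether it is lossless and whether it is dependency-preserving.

Lossless test: (Title, PubID)⁺ = {Title, AuthID, PubID}, which is a superkey of neither fragment — lossy.
Dependency preservation: Title, Price, Year → AuthID is not contained in any single fragment, but the restricted closure of its left-hand side across the fragments still reaches the right-hand side; the remaining FDs each lie inside some fragment. All dependencies are preserved.

lossy but dependency-preserving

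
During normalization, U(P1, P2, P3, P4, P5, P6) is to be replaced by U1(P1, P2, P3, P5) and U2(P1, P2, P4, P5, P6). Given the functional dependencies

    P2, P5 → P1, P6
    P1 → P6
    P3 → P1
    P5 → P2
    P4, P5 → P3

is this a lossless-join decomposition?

Common attributes: U1 ∩ U2 = {P1, P2, P5}.
Closure of {P1, P2, P5}: P2, P5 → P1, P6 applies, adding P6. So (P1, P2, P5)⁺ = {P1, P2, P5, P6}.
The closure contains neither all of U1 = {P1, P2, P3, P5} nor all of U2 = {P1, P2, P4, P5, P6}, so the common attributes are not a superkey of either fragment. The join is lossy.

No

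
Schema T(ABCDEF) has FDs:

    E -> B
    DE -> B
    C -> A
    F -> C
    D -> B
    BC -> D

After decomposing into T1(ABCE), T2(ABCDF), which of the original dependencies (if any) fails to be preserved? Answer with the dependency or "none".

none

E → B lies within T1.
DE → B: restricted closure across fragments reaches B.
C → A lies within T1.
F → C lies within T2.
D → B lies within T2.
BC → D lies within T2.
Every dependency is enforceable on the fragments, so the decomposition is dependency-preserving.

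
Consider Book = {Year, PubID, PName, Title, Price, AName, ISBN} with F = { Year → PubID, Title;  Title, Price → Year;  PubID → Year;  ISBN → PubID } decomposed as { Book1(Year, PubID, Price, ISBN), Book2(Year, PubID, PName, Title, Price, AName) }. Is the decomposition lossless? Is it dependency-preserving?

Lossless test: (Year, PubID, Price)⁺ = {Year, PubID, Title, Price}, which is a superkey of neither fragment — lossy.
Dependency preservation: every FD's attributes lie within a single fragment, so each can be enforced locally — preserved.

lossy but dependency-preserving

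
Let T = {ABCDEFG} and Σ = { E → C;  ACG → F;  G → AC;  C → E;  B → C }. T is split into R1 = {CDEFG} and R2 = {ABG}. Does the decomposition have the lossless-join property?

Common attributes: R1 ∩ R2 = {G}.
Closure of {G}: G → AC applies, adding AC; C → E applies, adding E; ACG → F applies, adding F. So (G)⁺ = {ACEFG}.
The closure contains neither all of R1 = {CDEFG} nor all of R2 = {ABG}, so the common attributes are not a superkey of either fragment. The join is lossy.

No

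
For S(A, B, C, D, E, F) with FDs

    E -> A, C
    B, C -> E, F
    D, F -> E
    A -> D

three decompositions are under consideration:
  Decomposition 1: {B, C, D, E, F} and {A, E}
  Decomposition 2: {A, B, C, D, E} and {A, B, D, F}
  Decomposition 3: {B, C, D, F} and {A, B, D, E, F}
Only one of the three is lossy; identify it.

Decomposition 1: common = {E}, closure = {A, C, D, E} → lossless.
Decomposition 2: common = {A, B, D}, closure = {A, B, D} → lossy.
Decomposition 3: common = {B, D, F}, closure = {A, B, C, D, E, F} → lossless.

Decomposition 2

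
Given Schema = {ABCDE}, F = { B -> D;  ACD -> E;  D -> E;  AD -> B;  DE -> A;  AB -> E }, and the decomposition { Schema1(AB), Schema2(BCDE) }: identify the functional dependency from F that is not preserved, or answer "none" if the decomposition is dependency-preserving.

none

B → D lies within Schema2.
ACD → E: restricted closure across fragments reaches E.
D → E lies within Schema2.
AD → B: restricted closure across fragments reaches B.
DE → A: restricted closure across fragments reaches A.
AB → E: restricted closure across fragments reaches E.
Every dependency is enforceable on the fragments, so the decomposition is dependency-preserving.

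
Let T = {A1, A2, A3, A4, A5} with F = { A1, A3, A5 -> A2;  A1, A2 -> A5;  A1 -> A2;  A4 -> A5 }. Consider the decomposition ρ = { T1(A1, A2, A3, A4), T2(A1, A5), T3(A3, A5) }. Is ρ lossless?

Yes

Chase test. Columns are A1, A2, A3, A4, A5; row i has aⱼ where attribute j ∈ Ti, else bᵢⱼ.
Initial tableau (one row per fragment):
  row 1: a1 a2 a3 a4 b15
  row 2: a1 b22 b23 b24 a5
  row 3: b31 b32 a3 b34 a5
Rows 1 and 2 agree on A1; apply A1→A2 and equate their A2 entries.
Rows 1 and 2 agree on A1, A2; apply A1, A2→A5 and equate their A5 entries.
Row 1 is now all distinguished symbols — the join is lossless.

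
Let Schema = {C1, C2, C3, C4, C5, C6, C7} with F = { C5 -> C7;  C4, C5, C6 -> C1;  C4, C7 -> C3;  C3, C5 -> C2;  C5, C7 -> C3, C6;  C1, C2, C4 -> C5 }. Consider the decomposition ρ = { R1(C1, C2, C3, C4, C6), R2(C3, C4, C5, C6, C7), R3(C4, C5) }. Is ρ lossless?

Chase test. Columns are C1, C2, C3, C4, C5, C6, C7; row i has aⱼ where attribute j ∈ Ri, else bᵢⱼ.
Initial tableau (one row per fragment):
  row 1: a1 a2 a3 a4 b15 a6 b17
  row 2: b21 b22 a3 a4 a5 a6 a7
  row 3: b31 b32 b33 a4 a5 b36 b37
Rows 2 and 3 agree on C5; apply C5→C7 and equate their C7 entries.
Rows 2 and 3 agree on C4, C7; apply C4, C7→C3 and equate their C3 entries.
Rows 2 and 3 agree on C3, C5; apply C3, C5→C2 and equate their C2 entries.
Rows 2 and 3 agree on C5, C7; apply C5, C7→C3, C6 and equate their C3, C6 entries.
Rows 2 and 3 agree on C4, C5, C6; apply C4, C5, C6→C1 and equate their C1 entries.
No row becomes fully distinguished — the join is lossy.

No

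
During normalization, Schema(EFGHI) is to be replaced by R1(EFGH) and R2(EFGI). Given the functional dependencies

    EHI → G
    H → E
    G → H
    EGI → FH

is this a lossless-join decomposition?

Yes

Common attributes: R1 ∩ R2 = {EFG}.
Closure of {EFG}: G → H applies, adding H. So (EFG)⁺ = {EFGH}.
This closure contains every attribute of R1, so R1 ∩ R2 → R1. The join is lossless.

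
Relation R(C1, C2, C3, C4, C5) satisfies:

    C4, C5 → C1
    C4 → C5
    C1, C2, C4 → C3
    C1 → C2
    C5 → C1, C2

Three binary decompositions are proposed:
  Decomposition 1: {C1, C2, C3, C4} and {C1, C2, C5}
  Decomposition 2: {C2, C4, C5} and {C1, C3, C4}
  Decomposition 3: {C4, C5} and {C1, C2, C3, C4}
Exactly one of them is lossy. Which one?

Decomposition 1: common = {C1, C2}, closure = {C1, C2} → lossy.
Decomposition 2: common = {C4}, closure = {C1, C2, C3, C4, C5} → lossless.
Decomposition 3: common = {C4}, closure = {C1, C2, C3, C4, C5} → lossless.

Decomposition 1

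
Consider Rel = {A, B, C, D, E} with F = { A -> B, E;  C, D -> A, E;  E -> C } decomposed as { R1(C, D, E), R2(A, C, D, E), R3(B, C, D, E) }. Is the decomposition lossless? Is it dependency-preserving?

lossless but not dependency-preserving

Lossless test (chase): Rows 1 and 2 agree on C, D; apply C, D→A, E and equate their A, E entries. Rows 1 and 3 agree on C, D; apply C, D→A, E and equate their A, E entries. Rows 1 and 2 agree on A; apply A→B, E and equate their B, E entries. Rows 1 and 3 agree on A; apply A→B, E and equate their B, E entries. Row 1 is now all distinguished symbols — the join is lossless.
Dependency preservation: the restricted closure of {A} across the fragments never reaches {B, E}, so A → B, E cannot be enforced without a join — not preserved.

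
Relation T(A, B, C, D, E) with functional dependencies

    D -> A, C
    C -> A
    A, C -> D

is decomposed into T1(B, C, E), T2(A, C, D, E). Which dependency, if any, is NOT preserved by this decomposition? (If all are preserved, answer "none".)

D → A, C lies within T2.
C → A lies within T2.
A, C → D lies within T2.
Every dependency is enforceable on the fragments, so the decomposition is dependency-preserving.

none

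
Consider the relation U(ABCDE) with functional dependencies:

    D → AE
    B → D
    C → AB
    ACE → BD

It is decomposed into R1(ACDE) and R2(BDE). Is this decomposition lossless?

No

Common attributes: R1 ∩ R2 = {DE}.
Closure of {DE}: D → AE applies, adding A. So (DE)⁺ = {ADE}.
The closure contains neither all of R1 = {ACDE} nor all of R2 = {BDE}, so the common attributes are not a superkey of either fragment. The join is lossy.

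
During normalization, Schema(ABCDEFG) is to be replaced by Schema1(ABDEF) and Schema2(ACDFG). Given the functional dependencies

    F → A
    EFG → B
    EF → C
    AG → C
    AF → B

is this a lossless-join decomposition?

Common attributes: Schema1 ∩ Schema2 = {ADF}.
Closure of {ADF}: AF → B applies, adding B. So (ADF)⁺ = {ABDF}.
The closure contains neither all of Schema1 = {ABDEF} nor all of Schema2 = {ACDFG}, so the common attributes are not a superkey of either fragment. The join is lossy.

No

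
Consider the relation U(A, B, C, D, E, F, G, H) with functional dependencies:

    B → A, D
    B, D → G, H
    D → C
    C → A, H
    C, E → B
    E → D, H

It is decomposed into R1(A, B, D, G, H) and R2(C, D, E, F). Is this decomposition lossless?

No

Common attributes: R1 ∩ R2 = {D}.
Closure of {D}: D → C applies, adding C; C → A, H applies, adding A, H. So (D)⁺ = {A, C, D, H}.
The closure contains neither all of R1 = {A, B, D, G, H} nor all of R2 = {C, D, E, F}, so the common attributes are not a superkey of either fragment. The join is lossy.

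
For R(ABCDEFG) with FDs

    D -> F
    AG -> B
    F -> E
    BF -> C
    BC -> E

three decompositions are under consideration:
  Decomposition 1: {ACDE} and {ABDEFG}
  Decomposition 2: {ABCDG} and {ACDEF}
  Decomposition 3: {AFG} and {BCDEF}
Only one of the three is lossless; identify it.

Decomposition 2

Decomposition 1: common = {ADE}, closure = {ADEF} → lossy.
Decomposition 2: common = {ACD}, closure = {ACDEF} → lossless.
Decomposition 3: common = {F}, closure = {EF} → lossy.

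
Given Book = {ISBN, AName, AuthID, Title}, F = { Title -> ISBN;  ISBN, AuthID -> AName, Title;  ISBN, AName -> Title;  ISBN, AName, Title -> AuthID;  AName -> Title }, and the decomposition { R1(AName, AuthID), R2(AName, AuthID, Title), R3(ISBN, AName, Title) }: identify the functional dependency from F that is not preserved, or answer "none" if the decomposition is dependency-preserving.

ISBN, AuthID -> AName, Title

Check ISBN, AuthID → AName, Title: no single fragment contains all of {ISBN, AName, AuthID, Title}, and the restricted closure of {ISBN, AuthID} across the fragments never reaches {AName, Title}.
Title → ISBN is preserved.
ISBN, AName → Title is preserved.
ISBN, AName, Title → AuthID is preserved.
AName → Title is preserved.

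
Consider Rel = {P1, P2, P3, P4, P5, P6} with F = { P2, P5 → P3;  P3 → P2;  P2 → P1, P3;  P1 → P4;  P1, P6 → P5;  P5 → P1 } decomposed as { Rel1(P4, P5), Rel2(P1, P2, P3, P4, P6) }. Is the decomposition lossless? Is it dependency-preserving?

lossy and not dependency-preserving

Lossless test: (P4)⁺ = {P4}, which is a superkey of neither fragment — lossy.
Dependency preservation: the restricted closure of {P1, P6} across the fragments never reaches {P5}, so P1, P6 → P5 cannot be enforced without a join — not preserved.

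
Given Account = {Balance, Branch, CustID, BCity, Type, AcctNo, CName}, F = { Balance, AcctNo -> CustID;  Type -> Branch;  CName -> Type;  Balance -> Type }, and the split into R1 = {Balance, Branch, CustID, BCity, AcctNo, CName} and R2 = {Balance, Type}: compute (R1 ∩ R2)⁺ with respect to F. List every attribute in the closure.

R1 ∩ R2 = {Balance}.
Balance → Type applies, adding Type
Type → Branch applies, adding Branch
Closure: {Balance, Branch, Type}.

Balance, Branch, Type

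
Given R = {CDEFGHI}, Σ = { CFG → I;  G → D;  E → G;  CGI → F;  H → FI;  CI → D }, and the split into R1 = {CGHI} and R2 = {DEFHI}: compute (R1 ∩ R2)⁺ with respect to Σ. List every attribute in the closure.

FHI

R1 ∩ R2 = {HI}.
H → FI applies, adding F
Closure: {FHI}.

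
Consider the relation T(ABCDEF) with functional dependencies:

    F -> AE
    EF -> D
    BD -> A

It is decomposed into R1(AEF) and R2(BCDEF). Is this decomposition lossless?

Common attributes: R1 ∩ R2 = {EF}.
Closure of {EF}: F → AE applies, adding A; EF → D applies, adding D. So (EF)⁺ = {ADEF}.
This closure contains every attribute of R1, so R1 ∩ R2 → R1. The join is lossless.

Yes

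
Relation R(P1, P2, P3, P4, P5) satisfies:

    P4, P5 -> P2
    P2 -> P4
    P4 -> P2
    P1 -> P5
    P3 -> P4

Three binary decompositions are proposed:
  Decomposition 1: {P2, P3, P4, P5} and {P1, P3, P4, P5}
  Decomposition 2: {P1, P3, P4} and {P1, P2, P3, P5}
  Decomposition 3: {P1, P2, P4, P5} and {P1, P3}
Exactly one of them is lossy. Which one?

Decomposition 1: common = {P3, P4, P5}, closure = {P2, P3, P4, P5} → lossless.
Decomposition 2: common = {P1, P3}, closure = {P1, P2, P3, P4, P5} → lossless.
Decomposition 3: common = {P1}, closure = {P1, P5} → lossy.

Decomposition 3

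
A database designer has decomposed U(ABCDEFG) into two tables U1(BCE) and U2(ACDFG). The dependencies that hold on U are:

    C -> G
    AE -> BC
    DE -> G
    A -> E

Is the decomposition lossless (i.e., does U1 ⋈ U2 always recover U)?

Common attributes: U1 ∩ U2 = {C}.
Closure of {C}: C → G applies, adding G. So (C)⁺ = {CG}.
The closure contains neither all of U1 = {BCE} nor all of U2 = {ACDFG}, so the common attributes are not a superkey of either fragment. The join is lossy.

No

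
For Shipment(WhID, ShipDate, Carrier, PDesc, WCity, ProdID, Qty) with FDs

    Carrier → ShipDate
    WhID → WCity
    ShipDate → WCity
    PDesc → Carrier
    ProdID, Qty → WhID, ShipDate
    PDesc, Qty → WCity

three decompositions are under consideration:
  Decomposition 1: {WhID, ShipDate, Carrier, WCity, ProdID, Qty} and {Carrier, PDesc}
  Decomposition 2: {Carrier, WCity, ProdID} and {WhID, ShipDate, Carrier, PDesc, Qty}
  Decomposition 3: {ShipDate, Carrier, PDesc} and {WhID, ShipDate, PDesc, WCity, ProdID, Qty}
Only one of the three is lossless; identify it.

Decomposition 3

Decomposition 1: common = {Carrier}, closure = {ShipDate, Carrier, WCity} → lossy.
Decomposition 2: common = {Carrier}, closure = {ShipDate, Carrier, WCity} → lossy.
Decomposition 3: common = {ShipDate, PDesc}, closure = {ShipDate, Carrier, PDesc, WCity} → lossless.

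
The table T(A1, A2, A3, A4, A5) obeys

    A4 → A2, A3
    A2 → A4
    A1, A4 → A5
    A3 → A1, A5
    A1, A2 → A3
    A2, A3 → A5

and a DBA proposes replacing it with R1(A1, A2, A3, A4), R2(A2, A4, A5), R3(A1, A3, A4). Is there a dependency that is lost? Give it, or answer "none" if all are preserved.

Check A3 → A1, A5: no single fragment contains all of {A1, A3, A5}, and the restricted closure of {A3} across the fragments never reaches {A1, A5}.
A4 → A2, A3 is preserved.
A2 → A4 is preserved.
A1, A4 → A5 is preserved.
A1, A2 → A3 is preserved.
A2, A3 → A5 is preserved.

A3 → A1, A5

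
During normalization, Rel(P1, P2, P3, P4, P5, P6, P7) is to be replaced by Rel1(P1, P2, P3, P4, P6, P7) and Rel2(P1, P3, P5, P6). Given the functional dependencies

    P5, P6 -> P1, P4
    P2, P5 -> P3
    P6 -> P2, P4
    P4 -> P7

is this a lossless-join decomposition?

Yes

Common attributes: Rel1 ∩ Rel2 = {P1, P3, P6}.
Closure of {P1, P3, P6}: P6 → P2, P4 applies, adding P2, P4; P4 → P7 applies, adding P7. So (P1, P3, P6)⁺ = {P1, P2, P3, P4, P6, P7}.
This closure contains every attribute of Rel1, so Rel1 ∩ Rel2 → Rel1. The join is lossless.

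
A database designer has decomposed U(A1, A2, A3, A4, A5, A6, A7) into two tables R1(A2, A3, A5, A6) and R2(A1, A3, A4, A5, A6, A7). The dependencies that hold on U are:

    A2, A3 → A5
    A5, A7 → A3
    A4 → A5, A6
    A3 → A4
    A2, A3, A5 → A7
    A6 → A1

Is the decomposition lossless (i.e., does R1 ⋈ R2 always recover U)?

No

Common attributes: R1 ∩ R2 = {A3, A5, A6}.
Closure of {A3, A5, A6}: A3 → A4 applies, adding A4; A6 → A1 applies, adding A1. So (A3, A5, A6)⁺ = {A1, A3, A4, A5, A6}.
The closure contains neither all of R1 = {A2, A3, A5, A6} nor all of R2 = {A1, A3, A4, A5, A6, A7}, so the common attributes are not a superkey of either fragment. The join is lossy.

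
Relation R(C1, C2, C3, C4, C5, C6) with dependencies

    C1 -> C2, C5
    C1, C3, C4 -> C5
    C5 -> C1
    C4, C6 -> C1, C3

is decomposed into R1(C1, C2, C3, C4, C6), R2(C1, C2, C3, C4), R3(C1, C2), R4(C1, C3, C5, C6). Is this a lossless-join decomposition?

Yes

Chase test. Columns are C1, C2, C3, C4, C5, C6; row i has aⱼ where attribute j ∈ Ri, else bᵢⱼ.
Initial tableau (one row per fragment):
  row 1: a1 a2 a3 a4 b15 a6
  row 2: a1 a2 a3 a4 b25 b26
  row 3: a1 a2 b33 b34 b35 b36
  row 4: a1 b42 a3 b44 a5 a6
Rows 1 and 2 agree on C1; apply C1→C2, C5 and equate their C2, C5 entries.
Rows 1 and 3 agree on C1; apply C1→C2, C5 and equate their C2, C5 entries.
Rows 1 and 4 agree on C1; apply C1→C2, C5 and equate their C2, C5 entries.
Row 1 is now all distinguished symbols — the join is lossless.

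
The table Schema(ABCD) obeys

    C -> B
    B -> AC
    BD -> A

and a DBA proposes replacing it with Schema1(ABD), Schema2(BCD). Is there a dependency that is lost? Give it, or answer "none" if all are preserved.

none

C → B lies within Schema2.
B → AC: restricted closure across fragments reaches AC.
BD → A lies within Schema1.
Every dependency is enforceable on the fragments, so the decomposition is dependency-preserving.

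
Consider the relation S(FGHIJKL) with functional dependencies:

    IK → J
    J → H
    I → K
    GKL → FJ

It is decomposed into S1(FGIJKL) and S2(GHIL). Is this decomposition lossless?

Yes

Common attributes: S1 ∩ S2 = {GIL}.
Closure of {GIL}: I → K applies, adding K; GKL → FJ applies, adding FJ; J → H applies, adding H. So (GIL)⁺ = {FGHIJKL}.
This closure contains every attribute of S1, so S1 ∩ S2 → S1. The join is lossless.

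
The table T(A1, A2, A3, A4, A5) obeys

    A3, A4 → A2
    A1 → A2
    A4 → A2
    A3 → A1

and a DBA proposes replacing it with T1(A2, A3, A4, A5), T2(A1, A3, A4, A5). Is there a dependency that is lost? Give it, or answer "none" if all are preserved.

Check A1 → A2: no single fragment contains all of {A1, A2}, and the restricted closure of {A1} across the fragments never reaches {A2}.
A3, A4 → A2 is preserved.
A4 → A2 is preserved.
A3 → A1 is preserved.

A1 → A2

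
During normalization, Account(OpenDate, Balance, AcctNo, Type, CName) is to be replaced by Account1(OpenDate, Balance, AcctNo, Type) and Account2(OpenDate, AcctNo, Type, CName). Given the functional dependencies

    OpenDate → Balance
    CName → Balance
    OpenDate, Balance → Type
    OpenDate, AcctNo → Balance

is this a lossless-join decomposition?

Common attributes: Account1 ∩ Account2 = {OpenDate, AcctNo, Type}.
Closure of {OpenDate, AcctNo, Type}: OpenDate → Balance applies, adding Balance. So (OpenDate, AcctNo, Type)⁺ = {OpenDate, Balance, AcctNo, Type}.
This closure contains every attribute of Account1, so Account1 ∩ Account2 → Account1. The join is lossless.

Yes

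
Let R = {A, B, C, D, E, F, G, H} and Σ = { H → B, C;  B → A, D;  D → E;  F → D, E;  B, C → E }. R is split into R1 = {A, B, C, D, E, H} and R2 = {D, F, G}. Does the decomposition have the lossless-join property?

No

Common attributes: R1 ∩ R2 = {D}.
Closure of {D}: D → E applies, adding E. So (D)⁺ = {D, E}.
The closure contains neither all of R1 = {A, B, C, D, E, H} nor all of R2 = {D, F, G}, so the common attributes are not a superkey of either fragment. The join is lossy.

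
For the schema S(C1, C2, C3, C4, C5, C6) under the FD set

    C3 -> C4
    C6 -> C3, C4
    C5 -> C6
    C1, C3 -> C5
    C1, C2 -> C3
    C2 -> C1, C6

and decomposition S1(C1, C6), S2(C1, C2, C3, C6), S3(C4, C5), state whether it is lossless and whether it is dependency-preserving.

Lossless test (chase): Rows 1 and 2 agree on C6; apply C6→C3, C4 and equate their C3, C4 entries. Rows 1 and 2 agree on C1, C3; apply C1, C3→C5 and equate their C5 entries. No row becomes fully distinguished — the join is lossy.
Dependency preservation: the restricted closure of {C3} across the fragments never reaches {C4}, so C3 → C4 cannot be enforced without a join — not preserved.

lossy and not dependency-preserving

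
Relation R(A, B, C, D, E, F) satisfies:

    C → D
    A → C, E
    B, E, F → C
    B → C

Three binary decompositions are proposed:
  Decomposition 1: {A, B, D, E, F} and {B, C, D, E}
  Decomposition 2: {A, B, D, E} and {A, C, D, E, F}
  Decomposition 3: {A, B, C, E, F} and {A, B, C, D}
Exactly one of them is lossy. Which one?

Decomposition 1: common = {B, D, E}, closure = {B, C, D, E} → lossless.
Decomposition 2: common = {A, D, E}, closure = {A, C, D, E} → lossy.
Decomposition 3: common = {A, B, C}, closure = {A, B, C, D, E} → lossless.

Decomposition 2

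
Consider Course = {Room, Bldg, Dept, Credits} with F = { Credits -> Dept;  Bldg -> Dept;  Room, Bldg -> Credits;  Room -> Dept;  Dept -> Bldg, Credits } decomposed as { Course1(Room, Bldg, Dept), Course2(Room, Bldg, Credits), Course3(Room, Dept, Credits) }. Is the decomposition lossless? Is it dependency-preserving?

lossless and dependency-preserving

Lossless test (chase): Rows 2 and 3 agree on Credits; apply Credits→Dept and equate their Dept entries. Rows 1 and 2 agree on Room, Bldg; apply Room, Bldg→Credits and equate their Credits entries. Rows 1 and 3 agree on Dept; apply Dept→Bldg, Credits and equate their Bldg, Credits entries. Row 1 is now all distinguished symbols — the join is lossless.
Dependency preservation: Dept → Bldg, Credits is not contained in any single fragment, but the restricted closure of its left-hand side across the fragments still reaches the right-hand side; the remaining FDs each lie inside some fragment. All dependencies are preserved.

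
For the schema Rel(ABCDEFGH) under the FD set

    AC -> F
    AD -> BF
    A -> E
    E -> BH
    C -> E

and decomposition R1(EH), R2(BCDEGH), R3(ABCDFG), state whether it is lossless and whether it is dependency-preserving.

lossless but not dependency-preserving

Lossless test (chase): Rows 1 and 2 agree on E; apply E→BH and equate their BH entries. Rows 2 and 3 agree on C; apply C→E and equate their E entries. Rows 1 and 3 agree on E; apply E→BH and equate their BH entries. Row 3 is now all distinguished symbols — the join is lossless.
Dependency preservation: the restricted closure of {A} across the fragments never reaches {E}, so A → E cannot be enforced without a join — not preserved.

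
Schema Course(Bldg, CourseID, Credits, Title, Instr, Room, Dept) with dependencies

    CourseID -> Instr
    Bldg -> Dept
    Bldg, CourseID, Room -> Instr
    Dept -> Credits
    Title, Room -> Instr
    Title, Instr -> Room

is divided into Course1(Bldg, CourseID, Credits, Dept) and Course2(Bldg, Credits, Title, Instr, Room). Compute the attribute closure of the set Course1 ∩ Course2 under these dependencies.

Course1 ∩ Course2 = {Bldg, Credits}.
Bldg → Dept applies, adding Dept
Closure: {Bldg, Credits, Dept}.

Bldg, Credits, Dept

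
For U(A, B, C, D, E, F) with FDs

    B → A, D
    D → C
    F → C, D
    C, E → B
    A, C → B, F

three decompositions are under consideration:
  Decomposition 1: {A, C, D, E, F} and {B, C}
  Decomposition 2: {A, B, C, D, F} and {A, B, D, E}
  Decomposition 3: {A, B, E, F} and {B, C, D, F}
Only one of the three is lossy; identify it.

Decomposition 1: common = {C}, closure = {C} → lossy.
Decomposition 2: common = {A, B, D}, closure = {A, B, C, D, F} → lossless.
Decomposition 3: common = {B, F}, closure = {A, B, C, D, F} → lossless.

Decomposition 1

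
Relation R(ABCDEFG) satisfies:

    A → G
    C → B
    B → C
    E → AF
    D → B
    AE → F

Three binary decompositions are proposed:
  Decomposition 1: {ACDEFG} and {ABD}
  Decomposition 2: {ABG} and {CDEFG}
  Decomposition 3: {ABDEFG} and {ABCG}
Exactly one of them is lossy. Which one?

Decomposition 2

Decomposition 1: common = {AD}, closure = {ABCDG} → lossless.
Decomposition 2: common = {G}, closure = {G} → lossy.
Decomposition 3: common = {ABG}, closure = {ABCG} → lossless.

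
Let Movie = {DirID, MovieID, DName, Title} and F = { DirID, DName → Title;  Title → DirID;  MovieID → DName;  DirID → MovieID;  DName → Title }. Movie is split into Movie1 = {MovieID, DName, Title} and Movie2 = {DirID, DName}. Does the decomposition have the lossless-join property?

Yes

Common attributes: Movie1 ∩ Movie2 = {DName}.
Closure of {DName}: DName → Title applies, adding Title; Title → DirID applies, adding DirID; DirID → MovieID applies, adding MovieID. So (DName)⁺ = {DirID, MovieID, DName, Title}.
This closure contains every attribute of Movie1, so Movie1 ∩ Movie2 → Movie1. The join is lossless.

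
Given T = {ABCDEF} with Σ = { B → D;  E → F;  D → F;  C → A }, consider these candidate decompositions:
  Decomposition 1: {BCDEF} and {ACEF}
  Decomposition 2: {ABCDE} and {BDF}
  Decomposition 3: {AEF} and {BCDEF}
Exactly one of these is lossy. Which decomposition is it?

Decomposition 1: common = {CEF}, closure = {ACEF} → lossless.
Decomposition 2: common = {BD}, closure = {BDF} → lossless.
Decomposition 3: common = {EF}, closure = {EF} → lossy.

Decomposition 3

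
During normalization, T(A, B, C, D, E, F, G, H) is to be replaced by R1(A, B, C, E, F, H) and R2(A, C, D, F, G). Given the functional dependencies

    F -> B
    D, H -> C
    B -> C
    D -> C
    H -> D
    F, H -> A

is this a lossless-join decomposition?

No

Common attributes: R1 ∩ R2 = {A, C, F}.
Closure of {A, C, F}: F → B applies, adding B. So (A, C, F)⁺ = {A, B, C, F}.
The closure contains neither all of R1 = {A, B, C, E, F, H} nor all of R2 = {A, C, D, F, G}, so the common attributes are not a superkey of either fragment. The join is lossy.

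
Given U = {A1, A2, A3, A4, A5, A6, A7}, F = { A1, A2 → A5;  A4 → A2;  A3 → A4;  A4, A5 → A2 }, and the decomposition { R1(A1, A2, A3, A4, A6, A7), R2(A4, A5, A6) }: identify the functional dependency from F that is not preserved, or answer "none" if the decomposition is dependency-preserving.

Check A1, A2 → A5: no single fragment contains all of {A1, A2, A5}, and the restricted closure of {A1, A2} across the fragments never reaches {A5}.
A4 → A2 is preserved.
A3 → A4 is preserved.
A4, A5 → A2 is preserved.

A1, A2 → A5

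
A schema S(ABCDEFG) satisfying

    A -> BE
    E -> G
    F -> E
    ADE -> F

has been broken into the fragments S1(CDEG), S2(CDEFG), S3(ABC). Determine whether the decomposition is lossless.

Chase test. Columns are ABCDEFG; row i has aⱼ where attribute j ∈ Si, else bᵢⱼ.
Initial tableau (one row per fragment):
  row 1: b11 b12 a3 a4 a5 b16 a7
  row 2: b21 b22 a3 a4 a5 a6 a7
  row 3: a1 a2 a3 b34 b35 b36 b37
No row becomes fully distinguished — the join is lossy.

No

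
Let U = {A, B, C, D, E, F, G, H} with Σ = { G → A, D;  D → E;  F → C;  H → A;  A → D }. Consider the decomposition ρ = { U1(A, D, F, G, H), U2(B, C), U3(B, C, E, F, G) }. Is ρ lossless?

No

Chase test. Columns are A, B, C, D, E, F, G, H; row i has aⱼ where attribute j ∈ Ui, else bᵢⱼ.
Initial tableau (one row per fragment):
  row 1: a1 b12 b13 a4 b15 a6 a7 a8
  row 2: b21 a2 a3 b24 b25 b26 b27 b28
  row 3: b31 a2 a3 b34 a5 a6 a7 b38
Rows 1 and 3 agree on G; apply G→A, D and equate their A, D entries.
Rows 1 and 3 agree on D; apply D→E and equate their E entries.
Rows 1 and 3 agree on F; apply F→C and equate their C entries.
No row becomes fully distinguished — the join is lossy.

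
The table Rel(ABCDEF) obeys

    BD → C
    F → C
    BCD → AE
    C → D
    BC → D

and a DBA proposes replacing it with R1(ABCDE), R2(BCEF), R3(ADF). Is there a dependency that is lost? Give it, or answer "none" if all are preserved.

none

BD → C lies within R1.
F → C lies within R2.
BCD → AE lies within R1.
C → D lies within R1.
BC → D lies within R1.
Every dependency is enforceable on the fragments, so the decomposition is dependency-preserving.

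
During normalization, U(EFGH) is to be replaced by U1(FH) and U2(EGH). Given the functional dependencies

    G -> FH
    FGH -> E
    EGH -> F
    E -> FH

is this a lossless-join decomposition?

No

Common attributes: U1 ∩ U2 = {H}.
No dependency enlarges {H}, so (H)⁺ = {H}.
The closure contains neither all of U1 = {FH} nor all of U2 = {EGH}, so the common attributes are not a superkey of either fragment. The join is lossy.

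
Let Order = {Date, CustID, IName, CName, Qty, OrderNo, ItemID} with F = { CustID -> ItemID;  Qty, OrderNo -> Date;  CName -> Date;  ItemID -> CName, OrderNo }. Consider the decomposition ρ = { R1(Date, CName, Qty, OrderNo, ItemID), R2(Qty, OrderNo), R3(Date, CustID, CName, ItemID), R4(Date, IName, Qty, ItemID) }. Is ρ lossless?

No

Chase test. Columns are Date, CustID, IName, CName, Qty, OrderNo, ItemID; row i has aⱼ where attribute j ∈ Ri, else bᵢⱼ.
Initial tableau (one row per fragment):
  row 1: a1 b12 b13 a4 a5 a6 a7
  row 2: b21 b22 b23 b24 a5 a6 b27
  row 3: a1 a2 b33 a4 b35 b36 a7
  row 4: a1 b42 a3 b44 a5 b46 a7
Rows 1 and 2 agree on Qty, OrderNo; apply Qty, OrderNo→Date and equate their Date entries.
Rows 1 and 3 agree on ItemID; apply ItemID→CName, OrderNo and equate their CName, OrderNo entries.
Rows 1 and 4 agree on ItemID; apply ItemID→CName, OrderNo and equate their CName, OrderNo entries.
No row becomes fully distinguished — the join is lossy.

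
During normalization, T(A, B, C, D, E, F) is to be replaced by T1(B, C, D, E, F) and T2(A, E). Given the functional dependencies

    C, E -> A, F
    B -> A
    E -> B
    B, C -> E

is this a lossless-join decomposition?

Common attributes: T1 ∩ T2 = {E}.
Closure of {E}: E → B applies, adding B; B → A applies, adding A. So (E)⁺ = {A, B, E}.
This closure contains every attribute of T2, so T1 ∩ T2 → T2. The join is lossless.

Yes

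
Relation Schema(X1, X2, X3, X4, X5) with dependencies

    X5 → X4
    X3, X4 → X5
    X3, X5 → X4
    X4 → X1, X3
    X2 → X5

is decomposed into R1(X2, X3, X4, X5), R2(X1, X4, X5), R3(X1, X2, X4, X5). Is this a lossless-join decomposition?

Chase test. Columns are X1, X2, X3, X4, X5; row i has aⱼ where attribute j ∈ Ri, else bᵢⱼ.
Initial tableau (one row per fragment):
  row 1: b11 a2 a3 a4 a5
  row 2: a1 b22 b23 a4 a5
  row 3: a1 a2 b33 a4 a5
Rows 1 and 2 agree on X4; apply X4→X1, X3 and equate their X1, X3 entries.
Rows 1 and 3 agree on X4; apply X4→X1, X3 and equate their X1, X3 entries.
Row 1 is now all distinguished symbols — the join is lossless.

Yes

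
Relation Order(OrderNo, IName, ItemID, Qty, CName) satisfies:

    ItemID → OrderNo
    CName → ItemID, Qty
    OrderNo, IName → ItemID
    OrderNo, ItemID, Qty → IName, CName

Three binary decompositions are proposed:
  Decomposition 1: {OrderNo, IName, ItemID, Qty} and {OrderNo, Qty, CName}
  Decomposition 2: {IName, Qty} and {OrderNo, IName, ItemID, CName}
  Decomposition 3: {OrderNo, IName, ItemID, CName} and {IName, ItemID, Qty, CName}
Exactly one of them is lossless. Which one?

Decomposition 3

Decomposition 1: common = {OrderNo, Qty}, closure = {OrderNo, Qty} → lossy.
Decomposition 2: common = {IName}, closure = {IName} → lossy.
Decomposition 3: common = {IName, ItemID, CName}, closure = {OrderNo, IName, ItemID, Qty, CName} → lossless.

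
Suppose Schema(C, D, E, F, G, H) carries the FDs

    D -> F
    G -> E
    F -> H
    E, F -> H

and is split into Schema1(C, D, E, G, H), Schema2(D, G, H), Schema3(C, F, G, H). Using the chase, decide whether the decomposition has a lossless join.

No

Chase test. Columns are C, D, E, F, G, H; row i has aⱼ where attribute j ∈ Schemai, else bᵢⱼ.
Initial tableau (one row per fragment):
  row 1: a1 a2 a3 b14 a5 a6
  row 2: b21 a2 b23 b24 a5 a6
  row 3: a1 b32 b33 a4 a5 a6
Rows 1 and 2 agree on D; apply D→F and equate their F entries.
Rows 1 and 2 agree on G; apply G→E and equate their E entries.
Rows 1 and 3 agree on G; apply G→E and equate their E entries.
No row becomes fully distinguished — the join is lossy.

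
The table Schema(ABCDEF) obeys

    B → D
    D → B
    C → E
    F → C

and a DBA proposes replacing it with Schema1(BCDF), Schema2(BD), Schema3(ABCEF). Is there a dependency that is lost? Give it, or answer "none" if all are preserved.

B → D lies within Schema1.
D → B lies within Schema1.
C → E lies within Schema3.
F → C lies within Schema1.
Every dependency is enforceable on the fragments, so the decomposition is dependency-preserving.

none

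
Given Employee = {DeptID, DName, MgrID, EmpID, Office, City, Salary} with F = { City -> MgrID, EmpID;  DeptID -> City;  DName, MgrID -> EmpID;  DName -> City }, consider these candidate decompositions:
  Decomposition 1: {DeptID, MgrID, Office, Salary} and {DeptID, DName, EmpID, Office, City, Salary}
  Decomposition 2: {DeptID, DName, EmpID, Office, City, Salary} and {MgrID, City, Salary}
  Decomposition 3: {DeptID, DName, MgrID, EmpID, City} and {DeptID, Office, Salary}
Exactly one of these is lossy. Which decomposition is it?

Decomposition 3

Decomposition 1: common = {DeptID, Office, Salary}, closure = {DeptID, MgrID, EmpID, Office, City, Salary} → lossless.
Decomposition 2: common = {City, Salary}, closure = {MgrID, EmpID, City, Salary} → lossless.
Decomposition 3: common = {DeptID}, closure = {DeptID, MgrID, EmpID, City} → lossy.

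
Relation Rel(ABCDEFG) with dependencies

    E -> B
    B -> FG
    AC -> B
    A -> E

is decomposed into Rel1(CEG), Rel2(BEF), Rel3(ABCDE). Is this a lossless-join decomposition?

Yes

Chase test. Columns are ABCDEFG; row i has aⱼ where attribute j ∈ Reli, else bᵢⱼ.
Initial tableau (one row per fragment):
  row 1: b11 b12 a3 b14 a5 b16 a7
  row 2: b21 a2 b23 b24 a5 a6 b27
  row 3: a1 a2 a3 a4 a5 b36 b37
Rows 1 and 2 agree on E; apply E→B and equate their B entries.
Rows 1 and 2 agree on B; apply B→FG and equate their FG entries.
Rows 1 and 3 agree on B; apply B→FG and equate their FG entries.
Row 3 is now all distinguished symbols — the join is lossless.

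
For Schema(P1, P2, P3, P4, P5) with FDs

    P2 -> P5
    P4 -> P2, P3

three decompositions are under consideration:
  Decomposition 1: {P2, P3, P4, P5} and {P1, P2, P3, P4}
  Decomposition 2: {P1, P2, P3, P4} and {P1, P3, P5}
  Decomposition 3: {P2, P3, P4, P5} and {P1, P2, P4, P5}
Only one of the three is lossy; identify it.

Decomposition 1: common = {P2, P3, P4}, closure = {P2, P3, P4, P5} → lossless.
Decomposition 2: common = {P1, P3}, closure = {P1, P3} → lossy.
Decomposition 3: common = {P2, P4, P5}, closure = {P2, P3, P4, P5} → lossless.

Decomposition 2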